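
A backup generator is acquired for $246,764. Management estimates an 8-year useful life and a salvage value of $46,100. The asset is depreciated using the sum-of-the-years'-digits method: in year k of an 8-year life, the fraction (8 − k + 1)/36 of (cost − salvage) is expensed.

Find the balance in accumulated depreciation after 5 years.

Depreciable base = $246,764 − $46,100 = $200,664.
Sum of the years' digits = 8+7+6+5+4+3+2+1 = 36.
Year 1: $200,664 × 8/36 = $44,592. Book value $202,172.
Year 2: $200,664 × 7/36 = $39,018. Book value $163,154.
Year 3: $200,664 × 6/36 = $33,444. Book value $129,710.
Year 4: $200,664 × 5/36 = $27,870. Book value $101,840.
Year 5: $200,664 × 4/36 = $22,296. Book value $79,544.
Accumulated through year 5 = $246,764 − $79,544 = $167,220.

$167,220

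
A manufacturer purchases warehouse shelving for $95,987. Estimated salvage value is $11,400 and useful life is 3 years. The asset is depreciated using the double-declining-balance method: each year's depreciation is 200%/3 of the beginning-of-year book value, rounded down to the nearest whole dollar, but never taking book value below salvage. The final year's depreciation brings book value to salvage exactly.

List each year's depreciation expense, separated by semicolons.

$63,991; $20,596; $0

Depreciable base = $95,987 − $11,400 = $84,587.
Year 1: ⌊$95,987 × 200%/3⌋ = $63,991. Book value $31,996.
Year 2: ⌊$31,996 × 200%/3⌋ = $21,330, capped at $20,596. Book value $11,400.
Year 3 (final): $11,400 − $11,400 = $0. Book value $11,400.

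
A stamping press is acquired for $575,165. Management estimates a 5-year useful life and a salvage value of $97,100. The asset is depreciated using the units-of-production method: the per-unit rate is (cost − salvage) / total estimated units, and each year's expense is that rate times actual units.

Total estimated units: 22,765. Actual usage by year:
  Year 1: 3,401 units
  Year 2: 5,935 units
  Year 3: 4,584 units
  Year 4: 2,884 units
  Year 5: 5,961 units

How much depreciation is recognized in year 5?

$125,181

Depreciable base = $575,165 − $97,100 = $478,065.
Rate = $478,065 / 22,765 units = $21 per unit.
Year 1: 3,401 × $21 = $71,421. Book value $503,744.
Year 2: 5,935 × $21 = $124,635. Book value $379,109.
Year 3: 4,584 × $21 = $96,264. Book value $282,845.
Year 4: 2,884 × $21 = $60,564. Book value $222,281.
Year 5: 5,961 × $21 = $125,181. Book value $97,100.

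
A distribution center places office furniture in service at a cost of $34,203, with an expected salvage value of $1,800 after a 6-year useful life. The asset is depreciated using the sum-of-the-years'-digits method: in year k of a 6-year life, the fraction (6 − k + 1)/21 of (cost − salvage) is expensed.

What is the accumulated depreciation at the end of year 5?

Depreciable base = $34,203 − $1,800 = $32,403.
Sum of the years' digits = 6+5+4+3+2+1 = 21.
Year 1: $32,403 × 6/21 = $9,258. Book value $24,945.
Year 2: $32,403 × 5/21 = $7,715. Book value $17,230.
Year 3: $32,403 × 4/21 = $6,172. Book value $11,058.
Year 4: $32,403 × 3/21 = $4,629. Book value $6,429.
Year 5: $32,403 × 2/21 = $3,086. Book value $3,343.
Accumulated through year 5 = $34,203 − $3,343 = $30,860.

$30,860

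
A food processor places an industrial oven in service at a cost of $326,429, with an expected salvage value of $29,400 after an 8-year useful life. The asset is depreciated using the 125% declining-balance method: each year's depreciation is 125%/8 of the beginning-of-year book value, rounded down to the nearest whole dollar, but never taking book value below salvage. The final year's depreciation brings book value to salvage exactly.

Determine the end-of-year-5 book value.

$139,593

Depreciable base = $326,429 − $29,400 = $297,029.
Year 1: ⌊$326,429 × 125%/8⌋ = $51,004. Book value $275,425.
Year 2: ⌊$275,425 × 125%/8⌋ = $43,035. Book value $232,390.
Year 3: ⌊$232,390 × 125%/8⌋ = $36,310. Book value $196,080.
Year 4: ⌊$196,080 × 125%/8⌋ = $30,637. Book value $165,443.
Year 5: ⌊$165,443 × 125%/8⌋ = $25,850. Book value $139,593.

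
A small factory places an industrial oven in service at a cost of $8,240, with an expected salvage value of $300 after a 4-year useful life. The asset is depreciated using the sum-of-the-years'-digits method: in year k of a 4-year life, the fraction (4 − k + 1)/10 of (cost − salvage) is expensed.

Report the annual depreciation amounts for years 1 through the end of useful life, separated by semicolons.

$3,176; $2,382; $1,588; $794

Depreciable base = $8,240 − $300 = $7,940.
Sum of the years' digits = 4+3+2+1 = 10.
Year 1: $7,940 × 4/10 = $3,176. Book value $5,064.
Year 2: $7,940 × 3/10 = $2,382. Book value $2,682.
Year 3: $7,940 × 2/10 = $1,588. Book value $1,094.
Year 4: $7,940 × 1/10 = $794. Book value $300.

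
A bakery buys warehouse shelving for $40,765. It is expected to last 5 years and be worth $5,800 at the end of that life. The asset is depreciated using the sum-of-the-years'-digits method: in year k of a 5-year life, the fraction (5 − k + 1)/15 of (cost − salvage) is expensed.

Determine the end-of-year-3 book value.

Depreciable base = $40,765 − $5,800 = $34,965.
Sum of the years' digits = 5+4+3+2+1 = 15.
Year 1: $34,965 × 5/15 = $11,655. Book value $29,110.
Year 2: $34,965 × 4/15 = $9,324. Book value $19,786.
Year 3: $34,965 × 3/15 = $6,993. Book value $12,793.

$12,793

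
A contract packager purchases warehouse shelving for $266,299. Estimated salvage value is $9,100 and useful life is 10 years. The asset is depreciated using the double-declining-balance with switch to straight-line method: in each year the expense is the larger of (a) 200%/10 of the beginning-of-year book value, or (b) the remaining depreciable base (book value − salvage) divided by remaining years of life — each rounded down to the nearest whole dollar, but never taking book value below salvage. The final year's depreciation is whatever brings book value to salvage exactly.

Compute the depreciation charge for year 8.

Depreciable base = $266,299 − $9,100 = $257,199.
Year 1: DB = ⌊$266,299 × 200%/10⌋ = $53,259; SL = ⌊$257,199/10⌋ = $25,719 → take DB $53,259. Book value $213,040.
Year 2: DB = ⌊$213,040 × 200%/10⌋ = $42,608; SL = ⌊$203,940/9⌋ = $22,660 → take DB $42,608. Book value $170,432.
Year 3: DB = ⌊$170,432 × 200%/10⌋ = $34,086; SL = ⌊$161,332/8⌋ = $20,166 → take DB $34,086. Book value $136,346.
Year 4: DB = ⌊$136,346 × 200%/10⌋ = $27,269; SL = ⌊$127,246/7⌋ = $18,178 → take DB $27,269. Book value $109,077.
Year 5: DB = ⌊$109,077 × 200%/10⌋ = $21,815; SL = ⌊$99,977/6⌋ = $16,662 → take DB $21,815. Book value $87,262.
Year 6: DB = ⌊$87,262 × 200%/10⌋ = $17,452; SL = ⌊$78,162/5⌋ = $15,632 → take DB $17,452. Book value $69,810.
Year 7: DB = ⌊$69,810 × 200%/10⌋ = $13,962; SL = ⌊$60,710/4⌋ = $15,177 → take SL $15,177. Book value $54,633.
Year 8: DB = ⌊$54,633 × 200%/10⌋ = $10,926; SL = ⌊$45,533/3⌋ = $15,177 → take SL $15,177. Book value $39,456.

$15,177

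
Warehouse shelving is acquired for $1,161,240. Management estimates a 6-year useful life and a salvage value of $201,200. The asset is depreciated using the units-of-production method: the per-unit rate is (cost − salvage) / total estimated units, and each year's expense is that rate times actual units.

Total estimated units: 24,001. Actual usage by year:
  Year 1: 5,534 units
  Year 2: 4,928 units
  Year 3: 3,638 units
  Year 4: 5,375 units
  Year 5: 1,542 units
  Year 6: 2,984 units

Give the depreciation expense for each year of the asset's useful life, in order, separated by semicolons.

$221,360; $197,120; $145,520; $215,000; $61,680; $119,360

Depreciable base = $1,161,240 − $201,200 = $960,040.
Rate = $960,040 / 24,001 units = $40 per unit.
Year 1: 5,534 × $40 = $221,360. Book value $939,880.
Year 2: 4,928 × $40 = $197,120. Book value $742,760.
Year 3: 3,638 × $40 = $145,520. Book value $597,240.
Year 4: 5,375 × $40 = $215,000. Book value $382,240.
Year 5: 1,542 × $40 = $61,680. Book value $320,560.
Year 6: 2,984 × $40 = $119,360. Book value $201,200.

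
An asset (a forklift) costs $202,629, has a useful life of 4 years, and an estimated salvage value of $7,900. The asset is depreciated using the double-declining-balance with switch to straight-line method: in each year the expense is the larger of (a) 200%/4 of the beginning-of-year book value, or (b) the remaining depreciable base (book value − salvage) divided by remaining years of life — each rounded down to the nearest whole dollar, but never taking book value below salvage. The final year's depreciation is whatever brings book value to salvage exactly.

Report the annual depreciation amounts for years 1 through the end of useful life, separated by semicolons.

$101,314; $50,657; $25,329; $17,429

Depreciable base = $202,629 − $7,900 = $194,729.
Year 1: DB = ⌊$202,629 × 200%/4⌋ = $101,314; SL = ⌊$194,729/4⌋ = $48,682 → take DB $101,314. Book value $101,315.
Year 2: DB = ⌊$101,315 × 200%/4⌋ = $50,657; SL = ⌊$93,415/3⌋ = $31,138 → take DB $50,657. Book value $50,658.
Year 3: DB = ⌊$50,658 × 200%/4⌋ = $25,329; SL = ⌊$42,758/2⌋ = $21,379 → take DB $25,329. Book value $25,329.
Year 4 (final): $25,329 − $7,900 = $17,429. Book value $7,900.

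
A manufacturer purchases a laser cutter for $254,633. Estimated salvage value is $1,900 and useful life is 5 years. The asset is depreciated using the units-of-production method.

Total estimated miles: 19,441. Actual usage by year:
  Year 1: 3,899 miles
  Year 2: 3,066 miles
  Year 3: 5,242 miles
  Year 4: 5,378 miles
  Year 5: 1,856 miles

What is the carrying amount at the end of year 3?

$95,942

Depreciable base = $254,633 − $1,900 = $252,733.
Rate = $252,733 / 19,441 miles = $13 per mile.
Year 1: 3,899 × $13 = $50,687. Book value $203,946.
Year 2: 3,066 × $13 = $39,858. Book value $164,088.
Year 3: 5,242 × $13 = $68,146. Book value $95,942.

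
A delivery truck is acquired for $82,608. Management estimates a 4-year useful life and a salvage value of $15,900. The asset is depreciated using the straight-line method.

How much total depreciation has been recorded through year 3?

Depreciable base = $82,608 − $15,900 = $66,708.
Annual expense = $66,708 / 4 = $16,677.
End of year 1: book value $65,931.
End of year 2: book value $49,254.
End of year 3: book value $32,577.
Accumulated through year 3 = $82,608 − $32,577 = $50,031.

$50,031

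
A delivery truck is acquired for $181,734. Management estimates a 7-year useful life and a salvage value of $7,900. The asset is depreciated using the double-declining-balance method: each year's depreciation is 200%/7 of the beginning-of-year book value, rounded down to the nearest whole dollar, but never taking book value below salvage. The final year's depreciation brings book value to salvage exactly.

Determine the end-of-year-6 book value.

$24,138

Depreciable base = $181,734 − $7,900 = $173,834.
Year 1: ⌊$181,734 × 200%/7⌋ = $51,924. Book value $129,810.
Year 2: ⌊$129,810 × 200%/7⌋ = $37,088. Book value $92,722.
Year 3: ⌊$92,722 × 200%/7⌋ = $26,492. Book value $66,230.
Year 4: ⌊$66,230 × 200%/7⌋ = $18,922. Book value $47,308.
Year 5: ⌊$47,308 × 200%/7⌋ = $13,516. Book value $33,792.
Year 6: ⌊$33,792 × 200%/7⌋ = $9,654. Book value $24,138.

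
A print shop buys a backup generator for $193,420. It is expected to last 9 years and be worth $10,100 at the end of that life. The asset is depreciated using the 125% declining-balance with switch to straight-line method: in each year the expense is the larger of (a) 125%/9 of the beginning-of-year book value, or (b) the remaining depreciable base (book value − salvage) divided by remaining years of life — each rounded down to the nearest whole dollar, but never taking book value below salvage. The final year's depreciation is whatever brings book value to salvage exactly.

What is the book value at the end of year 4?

$104,605

Depreciable base = $193,420 − $10,100 = $183,320.
Year 1: DB = ⌊$193,420 × 125%/9⌋ = $26,863; SL = ⌊$183,320/9⌋ = $20,368 → take DB $26,863. Book value $166,557.
Year 2: DB = ⌊$166,557 × 125%/9⌋ = $23,132; SL = ⌊$156,457/8⌋ = $19,557 → take DB $23,132. Book value $143,425.
Year 3: DB = ⌊$143,425 × 125%/9⌋ = $19,920; SL = ⌊$133,325/7⌋ = $19,046 → take DB $19,920. Book value $123,505.
Year 4: DB = ⌊$123,505 × 125%/9⌋ = $17,153; SL = ⌊$113,405/6⌋ = $18,900 → take SL $18,900. Book value $104,605.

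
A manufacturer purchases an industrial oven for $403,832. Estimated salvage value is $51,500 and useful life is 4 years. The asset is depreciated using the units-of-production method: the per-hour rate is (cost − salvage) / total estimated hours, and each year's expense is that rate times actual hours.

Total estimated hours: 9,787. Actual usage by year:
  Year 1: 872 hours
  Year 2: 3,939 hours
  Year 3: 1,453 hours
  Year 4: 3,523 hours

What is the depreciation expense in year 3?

$52,308

Depreciable base = $403,832 − $51,500 = $352,332.
Rate = $352,332 / 9,787 hours = $36 per hour.
Year 1: 872 × $36 = $31,392. Book value $372,440.
Year 2: 3,939 × $36 = $141,804. Book value $230,636.
Year 3: 1,453 × $36 = $52,308. Book value $178,328.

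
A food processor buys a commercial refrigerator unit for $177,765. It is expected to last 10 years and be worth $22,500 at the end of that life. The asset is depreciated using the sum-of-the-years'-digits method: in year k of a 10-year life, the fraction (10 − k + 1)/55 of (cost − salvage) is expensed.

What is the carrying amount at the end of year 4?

$81,783

Depreciable base = $177,765 − $22,500 = $155,265.
Sum of the years' digits = 10+9+8+7+6+5+4+3+2+1 = 55.
Year 1: $155,265 × 10/55 = $28,230. Book value $149,535.
Year 2: $155,265 × 9/55 = $25,407. Book value $124,128.
Year 3: $155,265 × 8/55 = $22,584. Book value $101,544.
Year 4: $155,265 × 7/55 = $19,761. Book value $81,783.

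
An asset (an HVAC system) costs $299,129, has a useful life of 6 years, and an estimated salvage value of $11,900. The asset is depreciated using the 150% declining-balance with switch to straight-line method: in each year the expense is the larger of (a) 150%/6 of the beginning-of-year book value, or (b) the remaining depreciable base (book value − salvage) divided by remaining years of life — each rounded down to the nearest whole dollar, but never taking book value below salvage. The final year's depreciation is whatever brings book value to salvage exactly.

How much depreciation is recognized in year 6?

Depreciable base = $299,129 − $11,900 = $287,229.
Year 1: DB = ⌊$299,129 × 150%/6⌋ = $74,782; SL = ⌊$287,229/6⌋ = $47,871 → take DB $74,782. Book value $224,347.
Year 2: DB = ⌊$224,347 × 150%/6⌋ = $56,086; SL = ⌊$212,447/5⌋ = $42,489 → take DB $56,086. Book value $168,261.
Year 3: DB = ⌊$168,261 × 150%/6⌋ = $42,065; SL = ⌊$156,361/4⌋ = $39,090 → take DB $42,065. Book value $126,196.
Year 4: DB = ⌊$126,196 × 150%/6⌋ = $31,549; SL = ⌊$114,296/3⌋ = $38,098 → take SL $38,098. Book value $88,098.
Year 5: DB = ⌊$88,098 × 150%/6⌋ = $22,024; SL = ⌊$76,198/2⌋ = $38,099 → take SL $38,099. Book value $49,999.
Year 6 (final): $49,999 − $11,900 = $38,099. Book value $11,900.

$38,099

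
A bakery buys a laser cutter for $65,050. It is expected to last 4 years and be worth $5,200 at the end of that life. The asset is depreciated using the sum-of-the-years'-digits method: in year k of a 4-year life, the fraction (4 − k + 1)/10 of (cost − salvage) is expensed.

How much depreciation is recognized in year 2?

$17,955

Depreciable base = $65,050 − $5,200 = $59,850.
Sum of the years' digits = 4+3+2+1 = 10.
Year 1: $59,850 × 4/10 = $23,940. Book value $41,110.
Year 2: $59,850 × 3/10 = $17,955. Book value $23,155.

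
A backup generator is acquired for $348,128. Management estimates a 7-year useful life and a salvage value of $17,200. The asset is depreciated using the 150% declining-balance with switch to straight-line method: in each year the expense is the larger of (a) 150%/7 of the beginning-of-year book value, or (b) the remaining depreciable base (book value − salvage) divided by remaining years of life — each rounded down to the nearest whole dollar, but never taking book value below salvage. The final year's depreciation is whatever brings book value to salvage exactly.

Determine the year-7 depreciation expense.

Depreciable base = $348,128 − $17,200 = $330,928.
Year 1: DB = ⌊$348,128 × 150%/7⌋ = $74,598; SL = ⌊$330,928/7⌋ = $47,275 → take DB $74,598. Book value $273,530.
Year 2: DB = ⌊$273,530 × 150%/7⌋ = $58,613; SL = ⌊$256,330/6⌋ = $42,721 → take DB $58,613. Book value $214,917.
Year 3: DB = ⌊$214,917 × 150%/7⌋ = $46,053; SL = ⌊$197,717/5⌋ = $39,543 → take DB $46,053. Book value $168,864.
Year 4: DB = ⌊$168,864 × 150%/7⌋ = $36,185; SL = ⌊$151,664/4⌋ = $37,916 → take SL $37,916. Book value $130,948.
Year 5: DB = ⌊$130,948 × 150%/7⌋ = $28,060; SL = ⌊$113,748/3⌋ = $37,916 → take SL $37,916. Book value $93,032.
Year 6: DB = ⌊$93,032 × 150%/7⌋ = $19,935; SL = ⌊$75,832/2⌋ = $37,916 → take SL $37,916. Book value $55,116.
Year 7 (final): $55,116 − $17,200 = $37,916. Book value $17,200.

$37,916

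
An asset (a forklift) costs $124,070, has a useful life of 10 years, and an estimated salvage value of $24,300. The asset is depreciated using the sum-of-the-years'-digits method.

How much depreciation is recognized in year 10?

Depreciable base = $124,070 − $24,300 = $99,770.
Sum of the years' digits = 10+9+8+7+6+5+4+3+2+1 = 55.
Year 1: $99,770 × 10/55 = $18,140. Book value $105,930.
Year 2: $99,770 × 9/55 = $16,326. Book value $89,604.
Year 3: $99,770 × 8/55 = $14,512. Book value $75,092.
Year 4: $99,770 × 7/55 = $12,698. Book value $62,394.
Year 5: $99,770 × 6/55 = $10,884. Book value $51,510.
Year 6: $99,770 × 5/55 = $9,070. Book value $42,440.
Year 7: $99,770 × 4/55 = $7,256. Book value $35,184.
Year 8: $99,770 × 3/55 = $5,442. Book value $29,742.
Year 9: $99,770 × 2/55 = $3,628. Book value $26,114.
Year 10: $99,770 × 1/55 = $1,814. Book value $24,300.

$1,814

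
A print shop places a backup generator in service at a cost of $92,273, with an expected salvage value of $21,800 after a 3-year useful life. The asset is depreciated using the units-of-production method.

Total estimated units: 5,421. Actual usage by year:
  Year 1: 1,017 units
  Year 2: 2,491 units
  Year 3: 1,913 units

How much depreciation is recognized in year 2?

$32,383

Depreciable base = $92,273 − $21,800 = $70,473.
Rate = $70,473 / 5,421 units = $13 per unit.
Year 1: 1,017 × $13 = $13,221. Book value $79,052.
Year 2: 2,491 × $13 = $32,383. Book value $46,669.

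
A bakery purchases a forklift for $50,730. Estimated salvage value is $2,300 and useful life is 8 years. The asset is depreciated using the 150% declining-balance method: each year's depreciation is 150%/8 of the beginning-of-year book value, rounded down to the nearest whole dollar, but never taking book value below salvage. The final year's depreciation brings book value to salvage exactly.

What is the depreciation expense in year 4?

Depreciable base = $50,730 − $2,300 = $48,430.
Year 1: ⌊$50,730 × 150%/8⌋ = $9,511. Book value $41,219.
Year 2: ⌊$41,219 × 150%/8⌋ = $7,728. Book value $33,491.
Year 3: ⌊$33,491 × 150%/8⌋ = $6,279. Book value $27,212.
Year 4: ⌊$27,212 × 150%/8⌋ = $5,102. Book value $22,110.

$5,102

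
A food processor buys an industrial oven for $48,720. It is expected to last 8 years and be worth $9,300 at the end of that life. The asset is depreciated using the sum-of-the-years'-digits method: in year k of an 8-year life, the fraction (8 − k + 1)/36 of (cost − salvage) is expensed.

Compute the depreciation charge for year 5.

$4,380

Depreciable base = $48,720 − $9,300 = $39,420.
Sum of the years' digits = 8+7+6+5+4+3+2+1 = 36.
Year 1: $39,420 × 8/36 = $8,760. Book value $39,960.
Year 2: $39,420 × 7/36 = $7,665. Book value $32,295.
Year 3: $39,420 × 6/36 = $6,570. Book value $25,725.
Year 4: $39,420 × 5/36 = $5,475. Book value $20,250.
Year 5: $39,420 × 4/36 = $4,380. Book value $15,870.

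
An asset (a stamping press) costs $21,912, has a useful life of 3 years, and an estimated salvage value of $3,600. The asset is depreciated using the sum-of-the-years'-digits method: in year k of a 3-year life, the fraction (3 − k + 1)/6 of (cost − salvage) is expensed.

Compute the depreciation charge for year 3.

$3,052

Depreciable base = $21,912 − $3,600 = $18,312.
Sum of the years' digits = 3+2+1 = 6.
Year 1: $18,312 × 3/6 = $9,156. Book value $12,756.
Year 2: $18,312 × 2/6 = $6,104. Book value $6,652.
Year 3: $18,312 × 1/6 = $3,052. Book value $3,600.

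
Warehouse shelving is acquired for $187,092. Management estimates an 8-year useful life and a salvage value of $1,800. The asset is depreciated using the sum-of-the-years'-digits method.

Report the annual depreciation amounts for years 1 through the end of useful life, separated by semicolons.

Depreciable base = $187,092 − $1,800 = $185,292.
Sum of the years' digits = 8+7+6+5+4+3+2+1 = 36.
Year 1: $185,292 × 8/36 = $41,176. Book value $145,916.
Year 2: $185,292 × 7/36 = $36,029. Book value $109,887.
Year 3: $185,292 × 6/36 = $30,882. Book value $79,005.
Year 4: $185,292 × 5/36 = $25,735. Book value $53,270.
Year 5: $185,292 × 4/36 = $20,588. Book value $32,682.
Year 6: $185,292 × 3/36 = $15,441. Book value $17,241.
Year 7: $185,292 × 2/36 = $10,294. Book value $6,947.
Year 8: $185,292 × 1/36 = $5,147. Book value $1,800.

$41,176; $36,029; $30,882; $25,735; $20,588; $15,441; $10,294; $5,147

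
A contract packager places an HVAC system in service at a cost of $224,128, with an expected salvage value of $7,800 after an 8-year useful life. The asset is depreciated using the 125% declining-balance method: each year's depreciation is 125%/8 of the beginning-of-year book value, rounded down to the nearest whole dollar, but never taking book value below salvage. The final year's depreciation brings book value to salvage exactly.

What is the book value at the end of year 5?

Depreciable base = $224,128 − $7,800 = $216,328.
Year 1: ⌊$224,128 × 125%/8⌋ = $35,020. Book value $189,108.
Year 2: ⌊$189,108 × 125%/8⌋ = $29,548. Book value $159,560.
Year 3: ⌊$159,560 × 125%/8⌋ = $24,931. Book value $134,629.
Year 4: ⌊$134,629 × 125%/8⌋ = $21,035. Book value $113,594.
Year 5: ⌊$113,594 × 125%/8⌋ = $17,749. Book value $95,845.

$95,845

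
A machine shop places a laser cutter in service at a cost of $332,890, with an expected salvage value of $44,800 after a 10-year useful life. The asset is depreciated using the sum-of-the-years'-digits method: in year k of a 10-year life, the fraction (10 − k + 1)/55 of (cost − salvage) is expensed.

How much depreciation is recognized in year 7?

Depreciable base = $332,890 − $44,800 = $288,090.
Sum of the years' digits = 10+9+8+7+6+5+4+3+2+1 = 55.
Year 1: $288,090 × 10/55 = $52,380. Book value $280,510.
Year 2: $288,090 × 9/55 = $47,142. Book value $233,368.
Year 3: $288,090 × 8/55 = $41,904. Book value $191,464.
Year 4: $288,090 × 7/55 = $36,666. Book value $154,798.
Year 5: $288,090 × 6/55 = $31,428. Book value $123,370.
Year 6: $288,090 × 5/55 = $26,190. Book value $97,180.
Year 7: $288,090 × 4/55 = $20,952. Book value $76,228.

$20,952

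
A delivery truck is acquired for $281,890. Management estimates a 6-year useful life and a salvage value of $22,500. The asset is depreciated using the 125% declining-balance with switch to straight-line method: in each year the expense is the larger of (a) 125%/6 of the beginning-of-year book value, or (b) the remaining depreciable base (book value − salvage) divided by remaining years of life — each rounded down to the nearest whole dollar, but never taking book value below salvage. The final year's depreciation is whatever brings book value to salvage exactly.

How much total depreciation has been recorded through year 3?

Depreciable base = $281,890 − $22,500 = $259,390.
Year 1: DB = ⌊$281,890 × 125%/6⌋ = $58,727; SL = ⌊$259,390/6⌋ = $43,231 → take DB $58,727. Book value $223,163.
Year 2: DB = ⌊$223,163 × 125%/6⌋ = $46,492; SL = ⌊$200,663/5⌋ = $40,132 → take DB $46,492. Book value $176,671.
Year 3: DB = ⌊$176,671 × 125%/6⌋ = $36,806; SL = ⌊$154,171/4⌋ = $38,542 → take SL $38,542. Book value $138,129.
Accumulated through year 3 = $281,890 − $138,129 = $143,761.

$143,761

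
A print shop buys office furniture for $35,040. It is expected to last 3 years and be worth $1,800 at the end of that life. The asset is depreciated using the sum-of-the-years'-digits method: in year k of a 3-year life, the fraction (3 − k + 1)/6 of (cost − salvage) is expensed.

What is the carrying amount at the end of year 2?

$7,340

Depreciable base = $35,040 − $1,800 = $33,240.
Sum of the years' digits = 3+2+1 = 6.
Year 1: $33,240 × 3/6 = $16,620. Book value $18,420.
Year 2: $33,240 × 2/6 = $11,080. Book value $7,340.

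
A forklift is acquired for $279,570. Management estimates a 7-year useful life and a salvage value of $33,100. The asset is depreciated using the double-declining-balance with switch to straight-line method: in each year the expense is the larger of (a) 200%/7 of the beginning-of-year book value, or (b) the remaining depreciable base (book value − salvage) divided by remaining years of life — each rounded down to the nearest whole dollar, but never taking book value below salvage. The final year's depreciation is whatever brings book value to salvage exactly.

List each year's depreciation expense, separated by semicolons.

Depreciable base = $279,570 − $33,100 = $246,470.
Year 1: DB = ⌊$279,570 × 200%/7⌋ = $79,877; SL = ⌊$246,470/7⌋ = $35,210 → take DB $79,877. Book value $199,693.
Year 2: DB = ⌊$199,693 × 200%/7⌋ = $57,055; SL = ⌊$166,593/6⌋ = $27,765 → take DB $57,055. Book value $142,638.
Year 3: DB = ⌊$142,638 × 200%/7⌋ = $40,753; SL = ⌊$109,538/5⌋ = $21,907 → take DB $40,753. Book value $101,885.
Year 4: DB = ⌊$101,885 × 200%/7⌋ = $29,110; SL = ⌊$68,785/4⌋ = $17,196 → take DB $29,110. Book value $72,775.
Year 5: DB = ⌊$72,775 × 200%/7⌋ = $20,792; SL = ⌊$39,675/3⌋ = $13,225 → take DB $20,792. Book value $51,983.
Year 6: DB = ⌊$51,983 × 200%/7⌋ = $14,852; SL = ⌊$18,883/2⌋ = $9,441 → take DB $14,852. Book value $37,131.
Year 7 (final): $37,131 − $33,100 = $4,031. Book value $33,100.

$79,877; $57,055; $40,753; $29,110; $20,792; $14,852; $4,031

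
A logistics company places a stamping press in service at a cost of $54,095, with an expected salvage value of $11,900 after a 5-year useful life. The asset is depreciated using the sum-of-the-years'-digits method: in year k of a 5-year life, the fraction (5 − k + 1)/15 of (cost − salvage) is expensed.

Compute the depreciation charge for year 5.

$2,813

Depreciable base = $54,095 − $11,900 = $42,195.
Sum of the years' digits = 5+4+3+2+1 = 15.
Year 1: $42,195 × 5/15 = $14,065. Book value $40,030.
Year 2: $42,195 × 4/15 = $11,252. Book value $28,778.
Year 3: $42,195 × 3/15 = $8,439. Book value $20,339.
Year 4: $42,195 × 2/15 = $5,626. Book value $14,713.
Year 5: $42,195 × 1/15 = $2,813. Book value $11,900.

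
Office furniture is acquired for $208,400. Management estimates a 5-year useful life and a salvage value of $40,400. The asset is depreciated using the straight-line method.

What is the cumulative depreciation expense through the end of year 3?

Depreciable base = $208,400 − $40,400 = $168,000.
Annual expense = $168,000 / 5 = $33,600.
End of year 1: book value $174,800.
End of year 2: book value $141,200.
End of year 3: book value $107,600.
Accumulated through year 3 = $208,400 − $107,600 = $100,800.

$100,800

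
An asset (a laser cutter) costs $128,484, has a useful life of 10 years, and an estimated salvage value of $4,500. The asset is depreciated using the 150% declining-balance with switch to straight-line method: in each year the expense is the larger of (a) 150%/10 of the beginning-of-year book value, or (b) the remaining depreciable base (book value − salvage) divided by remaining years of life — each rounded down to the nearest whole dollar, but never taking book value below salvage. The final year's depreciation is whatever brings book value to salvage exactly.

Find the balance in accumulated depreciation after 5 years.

$71,841

Depreciable base = $128,484 − $4,500 = $123,984.
Year 1: DB = ⌊$128,484 × 150%/10⌋ = $19,272; SL = ⌊$123,984/10⌋ = $12,398 → take DB $19,272. Book value $109,212.
Year 2: DB = ⌊$109,212 × 150%/10⌋ = $16,381; SL = ⌊$104,712/9⌋ = $11,634 → take DB $16,381. Book value $92,831.
Year 3: DB = ⌊$92,831 × 150%/10⌋ = $13,924; SL = ⌊$88,331/8⌋ = $11,041 → take DB $13,924. Book value $78,907.
Year 4: DB = ⌊$78,907 × 150%/10⌋ = $11,836; SL = ⌊$74,407/7⌋ = $10,629 → take DB $11,836. Book value $67,071.
Year 5: DB = ⌊$67,071 × 150%/10⌋ = $10,060; SL = ⌊$62,571/6⌋ = $10,428 → take SL $10,428. Book value $56,643.
Accumulated through year 5 = $128,484 − $56,643 = $71,841.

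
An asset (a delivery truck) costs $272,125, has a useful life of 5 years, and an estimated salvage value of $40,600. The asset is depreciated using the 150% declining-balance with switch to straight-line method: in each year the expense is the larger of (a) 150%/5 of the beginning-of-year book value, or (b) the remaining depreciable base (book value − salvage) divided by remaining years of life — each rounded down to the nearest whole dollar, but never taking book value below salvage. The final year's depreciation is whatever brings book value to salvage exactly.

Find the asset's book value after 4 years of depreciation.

$65,338

Depreciable base = $272,125 − $40,600 = $231,525.
Year 1: DB = ⌊$272,125 × 150%/5⌋ = $81,637; SL = ⌊$231,525/5⌋ = $46,305 → take DB $81,637. Book value $190,488.
Year 2: DB = ⌊$190,488 × 150%/5⌋ = $57,146; SL = ⌊$149,888/4⌋ = $37,472 → take DB $57,146. Book value $133,342.
Year 3: DB = ⌊$133,342 × 150%/5⌋ = $40,002; SL = ⌊$92,742/3⌋ = $30,914 → take DB $40,002. Book value $93,340.
Year 4: DB = ⌊$93,340 × 150%/5⌋ = $28,002; SL = ⌊$52,740/2⌋ = $26,370 → take DB $28,002. Book value $65,338.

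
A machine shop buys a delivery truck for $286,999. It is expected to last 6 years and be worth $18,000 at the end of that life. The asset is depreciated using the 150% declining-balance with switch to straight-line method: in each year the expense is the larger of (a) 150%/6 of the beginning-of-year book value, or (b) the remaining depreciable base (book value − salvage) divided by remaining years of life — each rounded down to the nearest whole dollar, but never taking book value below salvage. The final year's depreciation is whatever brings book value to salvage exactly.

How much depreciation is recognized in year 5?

$34,360

Depreciable base = $286,999 − $18,000 = $268,999.
Year 1: DB = ⌊$286,999 × 150%/6⌋ = $71,749; SL = ⌊$268,999/6⌋ = $44,833 → take DB $71,749. Book value $215,250.
Year 2: DB = ⌊$215,250 × 150%/6⌋ = $53,812; SL = ⌊$197,250/5⌋ = $39,450 → take DB $53,812. Book value $161,438.
Year 3: DB = ⌊$161,438 × 150%/6⌋ = $40,359; SL = ⌊$143,438/4⌋ = $35,859 → take DB $40,359. Book value $121,079.
Year 4: DB = ⌊$121,079 × 150%/6⌋ = $30,269; SL = ⌊$103,079/3⌋ = $34,359 → take SL $34,359. Book value $86,720.
Year 5: DB = ⌊$86,720 × 150%/6⌋ = $21,680; SL = ⌊$68,720/2⌋ = $34,360 → take SL $34,360. Book value $52,360.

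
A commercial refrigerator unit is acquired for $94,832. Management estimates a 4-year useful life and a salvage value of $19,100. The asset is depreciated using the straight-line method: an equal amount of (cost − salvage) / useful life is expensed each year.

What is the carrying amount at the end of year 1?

Depreciable base = $94,832 − $19,100 = $75,732.
Annual expense = $75,732 / 4 = $18,933.
End of year 1: book value $75,899.

$75,899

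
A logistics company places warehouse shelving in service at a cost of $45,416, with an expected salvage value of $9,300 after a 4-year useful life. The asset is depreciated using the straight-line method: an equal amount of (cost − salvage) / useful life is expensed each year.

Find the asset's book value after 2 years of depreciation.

Depreciable base = $45,416 − $9,300 = $36,116.
Annual expense = $36,116 / 4 = $9,029.
End of year 1: book value $36,387.
End of year 2: book value $27,358.

$27,358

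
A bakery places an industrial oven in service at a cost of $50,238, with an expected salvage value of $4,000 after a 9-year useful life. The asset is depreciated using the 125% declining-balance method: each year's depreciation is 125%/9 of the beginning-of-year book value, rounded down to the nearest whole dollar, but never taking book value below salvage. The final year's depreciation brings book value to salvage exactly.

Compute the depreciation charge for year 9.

$11,190

Depreciable base = $50,238 − $4,000 = $46,238.
Year 1: ⌊$50,238 × 125%/9⌋ = $6,977. Book value $43,261.
Year 2: ⌊$43,261 × 125%/9⌋ = $6,008. Book value $37,253.
Year 3: ⌊$37,253 × 125%/9⌋ = $5,174. Book value $32,079.
Year 4: ⌊$32,079 × 125%/9⌋ = $4,455. Book value $27,624.
Year 5: ⌊$27,624 × 125%/9⌋ = $3,836. Book value $23,788.
Year 6: ⌊$23,788 × 125%/9⌋ = $3,303. Book value $20,485.
Year 7: ⌊$20,485 × 125%/9⌋ = $2,845. Book value $17,640.
Year 8: ⌊$17,640 × 125%/9⌋ = $2,450. Book value $15,190.
Year 9 (final): $15,190 − $4,000 = $11,190. Book value $4,000.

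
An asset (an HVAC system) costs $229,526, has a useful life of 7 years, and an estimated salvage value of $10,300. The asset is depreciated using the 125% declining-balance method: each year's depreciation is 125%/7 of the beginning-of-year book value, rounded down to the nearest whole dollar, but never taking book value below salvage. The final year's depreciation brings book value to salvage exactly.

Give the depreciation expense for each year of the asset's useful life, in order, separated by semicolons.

Depreciable base = $229,526 − $10,300 = $219,226.
Year 1: ⌊$229,526 × 125%/7⌋ = $40,986. Book value $188,540.
Year 2: ⌊$188,540 × 125%/7⌋ = $33,667. Book value $154,873.
Year 3: ⌊$154,873 × 125%/7⌋ = $27,655. Book value $127,218.
Year 4: ⌊$127,218 × 125%/7⌋ = $22,717. Book value $104,501.
Year 5: ⌊$104,501 × 125%/7⌋ = $18,660. Book value $85,841.
Year 6: ⌊$85,841 × 125%/7⌋ = $15,328. Book value $70,513.
Year 7 (final): $70,513 − $10,300 = $60,213. Book value $10,300.

$40,986; $33,667; $27,655; $22,717; $18,660; $15,328; $60,213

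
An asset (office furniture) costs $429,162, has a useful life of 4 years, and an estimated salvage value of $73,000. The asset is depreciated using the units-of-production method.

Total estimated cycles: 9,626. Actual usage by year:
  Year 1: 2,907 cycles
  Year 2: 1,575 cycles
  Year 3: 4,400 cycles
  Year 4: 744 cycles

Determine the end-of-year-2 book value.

$263,328

Depreciable base = $429,162 − $73,000 = $356,162.
Rate = $356,162 / 9,626 cycles = $37 per cycle.
Year 1: 2,907 × $37 = $107,559. Book value $321,603.
Year 2: 1,575 × $37 = $58,275. Book value $263,328.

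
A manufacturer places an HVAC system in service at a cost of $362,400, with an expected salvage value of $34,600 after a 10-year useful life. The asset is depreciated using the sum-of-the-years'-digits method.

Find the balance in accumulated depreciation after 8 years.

$309,920

Depreciable base = $362,400 − $34,600 = $327,800.
Sum of the years' digits = 10+9+8+7+6+5+4+3+2+1 = 55.
Year 1: $327,800 × 10/55 = $59,600. Book value $302,800.
Year 2: $327,800 × 9/55 = $53,640. Book value $249,160.
Year 3: $327,800 × 8/55 = $47,680. Book value $201,480.
Year 4: $327,800 × 7/55 = $41,720. Book value $159,760.
Year 5: $327,800 × 6/55 = $35,760. Book value $124,000.
Year 6: $327,800 × 5/55 = $29,800. Book value $94,200.
Year 7: $327,800 × 4/55 = $23,840. Book value $70,360.
Year 8: $327,800 × 3/55 = $17,880. Book value $52,480.
Accumulated through year 8 = $362,400 − $52,480 = $309,920.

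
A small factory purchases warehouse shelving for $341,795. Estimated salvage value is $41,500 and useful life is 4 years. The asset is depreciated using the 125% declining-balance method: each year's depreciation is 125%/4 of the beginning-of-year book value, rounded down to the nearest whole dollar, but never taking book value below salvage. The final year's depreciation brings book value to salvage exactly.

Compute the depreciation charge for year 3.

Depreciable base = $341,795 − $41,500 = $300,295.
Year 1: ⌊$341,795 × 125%/4⌋ = $106,810. Book value $234,985.
Year 2: ⌊$234,985 × 125%/4⌋ = $73,432. Book value $161,553.
Year 3: ⌊$161,553 × 125%/4⌋ = $50,485. Book value $111,068.

$50,485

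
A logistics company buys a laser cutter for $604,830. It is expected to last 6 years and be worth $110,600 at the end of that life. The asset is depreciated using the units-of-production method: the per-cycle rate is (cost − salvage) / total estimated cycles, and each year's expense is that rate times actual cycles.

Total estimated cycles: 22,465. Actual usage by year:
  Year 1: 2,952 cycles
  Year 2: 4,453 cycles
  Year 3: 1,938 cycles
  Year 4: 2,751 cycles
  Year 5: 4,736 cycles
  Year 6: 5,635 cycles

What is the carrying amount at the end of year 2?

$441,920

Depreciable base = $604,830 − $110,600 = $494,230.
Rate = $494,230 / 22,465 cycles = $22 per cycle.
Year 1: 2,952 × $22 = $64,944. Book value $539,886.
Year 2: 4,453 × $22 = $97,966. Book value $441,920.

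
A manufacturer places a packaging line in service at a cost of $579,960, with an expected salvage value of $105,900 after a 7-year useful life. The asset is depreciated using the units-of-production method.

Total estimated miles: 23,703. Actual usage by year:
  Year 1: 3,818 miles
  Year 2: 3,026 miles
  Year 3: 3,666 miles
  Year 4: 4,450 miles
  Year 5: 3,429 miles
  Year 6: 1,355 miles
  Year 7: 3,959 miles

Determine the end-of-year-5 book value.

$212,180

Depreciable base = $579,960 − $105,900 = $474,060.
Rate = $474,060 / 23,703 miles = $20 per mile.
Year 1: 3,818 × $20 = $76,360. Book value $503,600.
Year 2: 3,026 × $20 = $60,520. Book value $443,080.
Year 3: 3,666 × $20 = $73,320. Book value $369,760.
Year 4: 4,450 × $20 = $89,000. Book value $280,760.
Year 5: 3,429 × $20 = $68,580. Book value $212,180.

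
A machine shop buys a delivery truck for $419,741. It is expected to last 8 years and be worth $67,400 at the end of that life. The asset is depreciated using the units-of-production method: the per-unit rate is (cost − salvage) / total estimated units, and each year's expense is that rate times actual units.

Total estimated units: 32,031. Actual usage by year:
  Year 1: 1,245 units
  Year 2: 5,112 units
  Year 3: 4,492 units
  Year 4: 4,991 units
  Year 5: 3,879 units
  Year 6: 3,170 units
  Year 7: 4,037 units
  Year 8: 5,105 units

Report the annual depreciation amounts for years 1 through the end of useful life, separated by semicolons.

$13,695; $56,232; $49,412; $54,901; $42,669; $34,870; $44,407; $56,155

Depreciable base = $419,741 − $67,400 = $352,341.
Rate = $352,341 / 32,031 units = $11 per unit.
Year 1: 1,245 × $11 = $13,695. Book value $406,046.
Year 2: 5,112 × $11 = $56,232. Book value $349,814.
Year 3: 4,492 × $11 = $49,412. Book value $300,402.
Year 4: 4,991 × $11 = $54,901. Book value $245,501.
Year 5: 3,879 × $11 = $42,669. Book value $202,832.
Year 6: 3,170 × $11 = $34,870. Book value $167,962.
Year 7: 4,037 × $11 = $44,407. Book value $123,555.
Year 8: 5,105 × $11 = $56,155. Book value $67,400.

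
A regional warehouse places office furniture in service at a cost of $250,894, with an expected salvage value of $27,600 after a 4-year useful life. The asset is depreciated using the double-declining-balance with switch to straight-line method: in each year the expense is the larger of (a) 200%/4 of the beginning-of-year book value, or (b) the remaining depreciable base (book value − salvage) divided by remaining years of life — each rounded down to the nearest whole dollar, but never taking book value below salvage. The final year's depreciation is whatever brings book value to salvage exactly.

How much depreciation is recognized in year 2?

Depreciable base = $250,894 − $27,600 = $223,294.
Year 1: DB = ⌊$250,894 × 200%/4⌋ = $125,447; SL = ⌊$223,294/4⌋ = $55,823 → take DB $125,447. Book value $125,447.
Year 2: DB = ⌊$125,447 × 200%/4⌋ = $62,723; SL = ⌊$97,847/3⌋ = $32,615 → take DB $62,723. Book value $62,724.

$62,723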